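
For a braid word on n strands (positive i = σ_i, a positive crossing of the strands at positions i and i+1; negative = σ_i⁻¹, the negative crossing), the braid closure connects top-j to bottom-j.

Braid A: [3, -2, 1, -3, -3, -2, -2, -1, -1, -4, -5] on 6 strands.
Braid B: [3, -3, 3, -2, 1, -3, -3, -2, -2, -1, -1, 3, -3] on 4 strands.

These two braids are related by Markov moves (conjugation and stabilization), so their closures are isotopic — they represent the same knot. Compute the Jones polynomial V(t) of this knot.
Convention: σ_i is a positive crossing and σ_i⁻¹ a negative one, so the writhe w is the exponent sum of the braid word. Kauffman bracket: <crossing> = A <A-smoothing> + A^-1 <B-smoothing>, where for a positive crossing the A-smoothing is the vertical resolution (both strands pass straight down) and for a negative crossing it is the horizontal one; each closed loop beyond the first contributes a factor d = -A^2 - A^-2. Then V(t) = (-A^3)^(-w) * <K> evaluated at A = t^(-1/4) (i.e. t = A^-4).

Markov-equivalent braids have isotopic closures, hence identical knot invariants. Strip the Markov moves from each word to reach a common short braid β, then compute V(t) once on β.
Braid A: s3 s2^-1 s1 s3^-1 s3^-1 s2^-1 s2^-1 s1^-1 s1^-1 s4^-1 s5^-1 on 6 strands reduces by inverse Markov moves (closure unchanged at each step):
  Destabilize: the word has the form β·s5^-1 where s5^-1 occurs only as the final letter (β ∈ B_5); drop it and the last strand → 5 strands.
  Destabilize: the word has the form β·s4^-1 where s4^-1 occurs only as the final letter (β ∈ B_4); drop it and the last strand → 4 strands.
Reduced to β = s3 s2^-1 s1 s3^-1 s3^-1 s2^-1 s2^-1 s1^-1 s1^-1 on 4 strands, 9 crossings.
Braid B: s3 s3^-1 s3 s2^-1 s1 s3^-1 s3^-1 s2^-1 s2^-1 s1^-1 s1^-1 s3 s3^-1 on 4 strands reduces by inverse Markov moves (closure unchanged at each step):
  Deconjugate: the word is γ·β·γ⁻¹ with γ = s3 s3^-1 (prefix) and γ⁻¹ = s3 s3^-1 (suffix); strip both.
Reduced to β = s3 s2^-1 s1 s3^-1 s3^-1 s2^-1 s2^-1 s1^-1 s1^-1 on 4 strands, 9 crossings.
Both give the same β = s3 s2^-1 s1 s3^-1 s3^-1 s2^-1 s2^-1 s1^-1 s1^-1 on 4 strands, so one state sum suffices:
Braid: s3 s2^-1 s1 s3^-1 s3^-1 s2^-1 s2^-1 s1^-1 s1^-1 on 4 strands, 9 crossings.
Writhe w = (#positive) - (#negative) = 2 - 7 = -5.
State-sum expansion of <K>. There are 2^9 = 512 states.
For each crossing: s=0 is the vertical smoothing, s=1 horizontal. Crossing k contributes A^(sign_k * (1 - 2*s_k)); loop factor d = -A^2 - A^-2.
Tabulate the states by total A-exponent and number of loops L (A-exp: L × count):
  A^9: L=5 ×1
  A^7: L=4 ×9
  A^5: L=3 ×31, L=5 ×5
  A^3: L=2 ×48, L=4 ×35, L=6 ×1
  A^1: L=1 ×28, L=3 ×86, L=5 ×12
  A^-1: L=2 ×82, L=4 ×43, L=6 ×1
  A^-3: L=1 ×20, L=3 ×58, L=5 ×6
  A^-5: L=2 ×25, L=4 ×11
  A^-7: L=1 ×3, L=3 ×6
  A^-9: L=2 ×1
Each group contributes A^e * Σ count * d^(L-1):
Powers of d = -A^2 - A^-2: d^2 = A^4 + 2 + A^-4; d^3 = -A^6 - 3*A^2 - 3*A^-2 - A^-6; d^4 = A^8 + 4*A^4 + 6 + 4*A^-4 + A^-8; d^5 = -A^10 - 5*A^6 - 10*A^2 - 10*A^-2 - 5*A^-6 - A^-10.
  A^9 * (d^4) = A^17 + 4*A^13 + 6*A^9 + 4*A^5 + A
  A^7 * (9*d^3) = -9*A^13 - 27*A^9 - 27*A^5 - 9*A
  A^5 * (31*d^2 + 5*d^4) = 5*A^13 + 51*A^9 + 92*A^5 + 51*A + 5*A^-3
  A^3 * (48*d + 35*d^3 + d^5) = -A^13 - 40*A^9 - 163*A^5 - 163*A - 40*A^-3 - A^-7
  A^1 * (28 + 86*d^2 + 12*d^4) = 12*A^9 + 134*A^5 + 272*A + 134*A^-3 + 12*A^-7
  A^-1 * (82*d + 43*d^3 + d^5) = -A^9 - 48*A^5 - 221*A - 221*A^-3 - 48*A^-7 - A^-11
  A^-3 * (20 + 58*d^2 + 6*d^4) = 6*A^5 + 82*A + 172*A^-3 + 82*A^-7 + 6*A^-11
  A^-5 * (25*d + 11*d^3) = -11*A - 58*A^-3 - 58*A^-7 - 11*A^-11
  A^-7 * (3 + 6*d^2) = 6*A^-3 + 15*A^-7 + 6*A^-11
  A^-9 * (d) = -A^-7 - A^-11
Summing the groups: <K> = A^17 - A^13 + A^9 - 2*A^5 + 2*A - 2*A^-3 + A^-7 - A^-11
Normalise by the writhe: (-A^3)^(-w) = (-A^3)^(5) = -A^15, so f(A) = -A^15 * <K> = -A^32 + A^28 - A^24 + 2*A^20 - 2*A^16 + 2*A^12 - A^8 + A^4.
Substitute A = t^(-1/4), i.e. A^e → t^(-e/4): V(t) = t^-1 - t^-2 + 2*t^-3 - 2*t^-4 + 2*t^-5 - t^-6 + t^-7 - t^-8

Answer: t^-1 - t^-2 + 2*t^-3 - 2*t^-4 + 2*t^-5 - t^-6 + t^-7 - t^-8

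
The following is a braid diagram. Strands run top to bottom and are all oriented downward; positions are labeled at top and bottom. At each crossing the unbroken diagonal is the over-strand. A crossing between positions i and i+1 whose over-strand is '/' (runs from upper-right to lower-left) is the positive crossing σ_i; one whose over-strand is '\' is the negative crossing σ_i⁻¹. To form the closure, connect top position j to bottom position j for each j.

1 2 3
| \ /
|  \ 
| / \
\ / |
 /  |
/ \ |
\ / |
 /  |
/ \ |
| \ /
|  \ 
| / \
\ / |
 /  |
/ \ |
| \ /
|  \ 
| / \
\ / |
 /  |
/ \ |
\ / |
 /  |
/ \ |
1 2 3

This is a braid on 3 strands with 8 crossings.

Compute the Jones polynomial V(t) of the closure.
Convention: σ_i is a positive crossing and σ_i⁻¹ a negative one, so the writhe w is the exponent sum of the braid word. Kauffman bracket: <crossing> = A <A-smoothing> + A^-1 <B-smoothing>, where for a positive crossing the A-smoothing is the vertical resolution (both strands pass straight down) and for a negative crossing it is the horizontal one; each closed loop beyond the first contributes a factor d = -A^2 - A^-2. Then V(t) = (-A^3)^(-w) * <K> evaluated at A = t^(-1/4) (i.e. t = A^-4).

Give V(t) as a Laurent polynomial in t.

-t^6 + 3*t^5 - 5*t^4 + 6*t^3 - 6*t^2 + 6*t - 4 + 3*t^-1 - t^-2

Derivation:
Reading the diagram top to bottom ('/'-over between positions i,i+1 = s_i, '\'-over = s_i^-1): braid word = s2^-1 s1 s1 s2^-1 s1 s2^-1 s1 s1.
Braid: s2^-1 s1 s1 s2^-1 s1 s2^-1 s1 s1 on 3 strands, 8 crossings.
Writhe w = (#positive) - (#negative) = 5 - 3 = 2.
State-sum expansion of <K>. There are 2^8 = 256 states.
For each crossing: s=0 is the vertical smoothing, s=1 horizontal. Crossing k contributes A^(sign_k * (1 - 2*s_k)); loop factor d = -A^2 - A^-2.
Tabulate the states by total A-exponent and number of loops L (A-exp: L × count):
  A^8: L=4 ×1
  A^6: L=3 ×8
  A^4: L=2 ×26, L=4 ×2
  A^2: L=1 ×35, L=3 ×21
  A^0: L=2 ×63, L=4 ×7
  A^-2: L=3 ×55, L=5 ×1
  A^-4: L=4 ×28
  A^-6: L=5 ×8
  A^-8: L=6 ×1
Each group contributes A^e * Σ count * d^(L-1):
Powers of d = -A^2 - A^-2: d^2 = A^4 + 2 + A^-4; d^3 = -A^6 - 3*A^2 - 3*A^-2 - A^-6; d^4 = A^8 + 4*A^4 + 6 + 4*A^-4 + A^-8; d^5 = -A^10 - 5*A^6 - 10*A^2 - 10*A^-2 - 5*A^-6 - A^-10.
  A^8 * (d^3) = -A^14 - 3*A^10 - 3*A^6 - A^2
  A^6 * (8*d^2) = 8*A^10 + 16*A^6 + 8*A^2
  A^4 * (26*d + 2*d^3) = -2*A^10 - 32*A^6 - 32*A^2 - 2*A^-2
  A^2 * (35 + 21*d^2) = 21*A^6 + 77*A^2 + 21*A^-2
  A^0 * (63*d + 7*d^3) = -7*A^6 - 84*A^2 - 84*A^-2 - 7*A^-6
  A^-2 * (55*d^2 + d^4) = A^6 + 59*A^2 + 116*A^-2 + 59*A^-6 + A^-10
  A^-4 * (28*d^3) = -28*A^2 - 84*A^-2 - 84*A^-6 - 28*A^-10
  A^-6 * (8*d^4) = 8*A^2 + 32*A^-2 + 48*A^-6 + 32*A^-10 + 8*A^-14
  A^-8 * (d^5) = -A^2 - 5*A^-2 - 10*A^-6 - 10*A^-10 - 5*A^-14 - A^-18
Summing the groups: <K> = -A^14 + 3*A^10 - 4*A^6 + 6*A^2 - 6*A^-2 + 6*A^-6 - 5*A^-10 + 3*A^-14 - A^-18
Normalise by the writhe: (-A^3)^(-w) = (-A^3)^(-2) = A^-6, so f(A) = A^-6 * <K> = -A^8 + 3*A^4 - 4 + 6*A^-4 - 6*A^-8 + 6*A^-12 - 5*A^-16 + 3*A^-20 - A^-24.
Substitute A = t^(-1/4), i.e. A^e → t^(-e/4): V(t) = -t^6 + 3*t^5 - 5*t^4 + 6*t^3 - 6*t^2 + 6*t - 4 + 3*t^-1 - t^-2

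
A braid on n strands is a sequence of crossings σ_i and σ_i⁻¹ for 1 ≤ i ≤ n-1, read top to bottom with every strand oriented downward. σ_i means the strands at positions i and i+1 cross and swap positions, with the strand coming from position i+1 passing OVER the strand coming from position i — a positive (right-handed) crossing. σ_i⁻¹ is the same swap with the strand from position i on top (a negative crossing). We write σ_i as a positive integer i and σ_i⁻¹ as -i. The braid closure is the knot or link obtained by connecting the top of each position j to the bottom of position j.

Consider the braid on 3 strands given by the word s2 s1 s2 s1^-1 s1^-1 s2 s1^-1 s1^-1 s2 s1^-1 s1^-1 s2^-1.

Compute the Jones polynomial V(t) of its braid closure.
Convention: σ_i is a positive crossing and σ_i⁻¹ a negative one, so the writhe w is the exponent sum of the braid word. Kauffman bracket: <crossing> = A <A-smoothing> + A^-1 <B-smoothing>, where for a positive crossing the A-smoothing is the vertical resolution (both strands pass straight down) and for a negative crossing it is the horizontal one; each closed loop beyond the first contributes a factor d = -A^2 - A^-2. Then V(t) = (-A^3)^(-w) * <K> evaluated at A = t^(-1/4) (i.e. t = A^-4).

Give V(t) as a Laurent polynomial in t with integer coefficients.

-t^2 + 3*t - 4 + 6*t^-1 - 6*t^-2 + 6*t^-3 - 5*t^-4 + 3*t^-5 - t^-6

Derivation:
The presented braid s2 s1 s2 s1^-1 s1^-1 s2 s1^-1 s1^-1 s2 s1^-1 s1^-1 s2^-1 on 3 strands reduces by inverse Markov moves (closure unchanged at each step):
  Deconjugate: the word is γ·β·γ⁻¹ with γ = s2 (prefix) and γ⁻¹ = s2^-1 (suffix); strip both.
  Deconjugate: the word is γ·β·γ⁻¹ with γ = s1 (prefix) and γ⁻¹ = s1^-1 (suffix); strip both.
Reduced to β = s2 s1^-1 s1^-1 s2 s1^-1 s1^-1 s2 s1^-1 on 3 strands, 8 crossings.
Compute on β:
Braid: s2 s1^-1 s1^-1 s2 s1^-1 s1^-1 s2 s1^-1 on 3 strands, 8 crossings.
Writhe w = (#positive) - (#negative) = 3 - 5 = -2.
Computing the Kauffman bracket via state sum. There are 2^8 = 256 states.
For each crossing: s=0 is the vertical smoothing, s=1 horizontal. Crossing k contributes A^(sign_k * (1 - 2*s_k)); loop factor d = -A^2 - A^-2.
Tabulate the states by total A-exponent and number of loops L (A-exp: L × count):
  A^8: L=6 ×1
  A^6: L=5 ×8
  A^4: L=4 ×28
  A^2: L=3 ×55, L=5 ×1
  A^0: L=2 ×63, L=4 ×7
  A^-2: L=1 ×35, L=3 ×21
  A^-4: L=2 ×26, L=4 ×2
  A^-6: L=3 ×8
  A^-8: L=4 ×1
Each group contributes A^e * Σ count * d^(L-1):
Powers of d = -A^2 - A^-2: d^2 = A^4 + 2 + A^-4; d^3 = -A^6 - 3*A^2 - 3*A^-2 - A^-6; d^4 = A^8 + 4*A^4 + 6 + 4*A^-4 + A^-8; d^5 = -A^10 - 5*A^6 - 10*A^2 - 10*A^-2 - 5*A^-6 - A^-10.
  A^8 * (d^5) = -A^18 - 5*A^14 - 10*A^10 - 10*A^6 - 5*A^2 - A^-2
  A^6 * (8*d^4) = 8*A^14 + 32*A^10 + 48*A^6 + 32*A^2 + 8*A^-2
  A^4 * (28*d^3) = -28*A^10 - 84*A^6 - 84*A^2 - 28*A^-2
  A^2 * (55*d^2 + d^4) = A^10 + 59*A^6 + 116*A^2 + 59*A^-2 + A^-6
  A^0 * (63*d + 7*d^3) = -7*A^6 - 84*A^2 - 84*A^-2 - 7*A^-6
  A^-2 * (35 + 21*d^2) = 21*A^2 + 77*A^-2 + 21*A^-6
  A^-4 * (26*d + 2*d^3) = -2*A^2 - 32*A^-2 - 32*A^-6 - 2*A^-10
  A^-6 * (8*d^2) = 8*A^-2 + 16*A^-6 + 8*A^-10
  A^-8 * (d^3) = -A^-2 - 3*A^-6 - 3*A^-10 - A^-14
Summing the groups: <K> = -A^18 + 3*A^14 - 5*A^10 + 6*A^6 - 6*A^2 + 6*A^-2 - 4*A^-6 + 3*A^-10 - A^-14
Normalise by the writhe: (-A^3)^(-w) = (-A^3)^(2) = A^6, so f(A) = A^6 * <K> = -A^24 + 3*A^20 - 5*A^16 + 6*A^12 - 6*A^8 + 6*A^4 - 4 + 3*A^-4 - A^-8.
Substitute A = t^(-1/4), i.e. A^e → t^(-e/4): V(t) = -t^2 + 3*t - 4 + 6*t^-1 - 6*t^-2 + 6*t^-3 - 5*t^-4 + 3*t^-5 - t^-6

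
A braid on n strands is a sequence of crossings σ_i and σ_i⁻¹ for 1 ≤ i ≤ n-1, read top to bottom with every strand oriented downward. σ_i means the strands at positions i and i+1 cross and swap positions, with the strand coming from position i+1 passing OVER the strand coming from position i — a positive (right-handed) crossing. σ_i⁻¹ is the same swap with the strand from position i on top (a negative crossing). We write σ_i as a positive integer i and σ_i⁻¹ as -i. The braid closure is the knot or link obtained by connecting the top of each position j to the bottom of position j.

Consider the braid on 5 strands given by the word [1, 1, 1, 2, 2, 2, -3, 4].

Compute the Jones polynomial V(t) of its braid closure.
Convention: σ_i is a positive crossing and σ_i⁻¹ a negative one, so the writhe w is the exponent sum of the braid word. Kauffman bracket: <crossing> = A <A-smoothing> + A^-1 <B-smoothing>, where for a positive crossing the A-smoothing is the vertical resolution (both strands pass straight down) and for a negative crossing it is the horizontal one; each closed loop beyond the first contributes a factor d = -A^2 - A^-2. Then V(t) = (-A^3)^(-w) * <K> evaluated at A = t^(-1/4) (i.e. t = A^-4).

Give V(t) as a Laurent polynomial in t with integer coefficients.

The presented braid s1 s1 s1 s2 s2 s2 s3^-1 s4 on 5 strands reduces by inverse Markov moves (closure unchanged at each step):
  Destabilize: the word has the form β·s4 where s4 occurs only as the final letter (β ∈ B_4); drop it and the last strand → 4 strands.
  Destabilize: the word has the form β·s3^-1 where s3^-1 occurs only as the final letter (β ∈ B_3); drop it and the last strand → 3 strands.
Reduced to β = s1 s1 s1 s2 s2 s2 on 3 strands, 6 crossings.
Compute on β:
Braid: s1 s1 s1 s2 s2 s2 on 3 strands, 6 crossings.
Writhe w = (#positive) - (#negative) = 6 - 0 = 6.
Enumerate smoothing states for the bracket polynomial. There are 2^6 = 64 states.
Each crossing splits two ways (0=vertical, 1=horizontal). The state's weight is A^(#A-smoothings - #B-smoothings) * d^(loops - 1).
Tabulate the states by total A-exponent and number of loops L (A-exp: L × count):
  A^6: L=3 ×1
  A^4: L=2 ×6
  A^2: L=1 ×9, L=3 ×6
  A^0: L=2 ×18, L=4 ×2
  A^-2: L=3 ×15
  A^-4: L=4 ×6
  A^-6: L=5 ×1
Each group contributes A^e * Σ count * d^(L-1):
Powers of d = -A^2 - A^-2: d^2 = A^4 + 2 + A^-4; d^3 = -A^6 - 3*A^2 - 3*A^-2 - A^-6; d^4 = A^8 + 4*A^4 + 6 + 4*A^-4 + A^-8.
  A^6 * (d^2) = A^10 + 2*A^6 + A^2
  A^4 * (6*d) = -6*A^6 - 6*A^2
  A^2 * (9 + 6*d^2) = 6*A^6 + 21*A^2 + 6*A^-2
  A^0 * (18*d + 2*d^3) = -2*A^6 - 24*A^2 - 24*A^-2 - 2*A^-6
  A^-2 * (15*d^2) = 15*A^2 + 30*A^-2 + 15*A^-6
  A^-4 * (6*d^3) = -6*A^2 - 18*A^-2 - 18*A^-6 - 6*A^-10
  A^-6 * (d^4) = A^2 + 4*A^-2 + 6*A^-6 + 4*A^-10 + A^-14
Summing the groups: <K> = A^10 + 2*A^2 - 2*A^-2 + A^-6 - 2*A^-10 + A^-14
Normalise by the writhe: (-A^3)^(-w) = (-A^3)^(-6) = A^-18, so f(A) = A^-18 * <K> = A^-8 + 2*A^-16 - 2*A^-20 + A^-24 - 2*A^-28 + A^-32.
Substitute A = t^(-1/4), i.e. A^e → t^(-e/4): V(t) = t^8 - 2*t^7 + t^6 - 2*t^5 + 2*t^4 + t^2

Answer: t^8 - 2*t^7 + t^6 - 2*t^5 + 2*t^4 + t^2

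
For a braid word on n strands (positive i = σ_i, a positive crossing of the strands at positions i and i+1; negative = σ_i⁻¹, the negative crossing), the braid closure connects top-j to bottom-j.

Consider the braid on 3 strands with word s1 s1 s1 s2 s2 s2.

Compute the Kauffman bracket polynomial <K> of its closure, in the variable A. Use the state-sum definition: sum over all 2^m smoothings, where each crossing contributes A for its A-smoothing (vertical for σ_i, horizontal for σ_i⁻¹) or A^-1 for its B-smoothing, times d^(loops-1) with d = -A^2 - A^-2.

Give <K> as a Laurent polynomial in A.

A^10 + 2*A^2 - 2*A^-2 + A^-6 - 2*A^-10 + A^-14

Derivation:
Braid: s1 s1 s1 s2 s2 s2 on 3 strands, 6 crossings.
Writhe w = (#positive) - (#negative) = 6 - 0 = 6.
State-sum expansion of <K>. There are 2^6 = 64 states.
For each crossing: s=0 is the vertical smoothing, s=1 horizontal. Crossing k contributes A^(sign_k * (1 - 2*s_k)); loop factor d = -A^2 - A^-2.
Tabulate the states by total A-exponent and number of loops L (A-exp: L × count):
  A^6: L=3 ×1
  A^4: L=2 ×6
  A^2: L=1 ×9, L=3 ×6
  A^0: L=2 ×18, L=4 ×2
  A^-2: L=3 ×15
  A^-4: L=4 ×6
  A^-6: L=5 ×1
Each group contributes A^e * Σ count * d^(L-1):
Powers of d = -A^2 - A^-2: d^2 = A^4 + 2 + A^-4; d^3 = -A^6 - 3*A^2 - 3*A^-2 - A^-6; d^4 = A^8 + 4*A^4 + 6 + 4*A^-4 + A^-8.
  A^6 * (d^2) = A^10 + 2*A^6 + A^2
  A^4 * (6*d) = -6*A^6 - 6*A^2
  A^2 * (9 + 6*d^2) = 6*A^6 + 21*A^2 + 6*A^-2
  A^0 * (18*d + 2*d^3) = -2*A^6 - 24*A^2 - 24*A^-2 - 2*A^-6
  A^-2 * (15*d^2) = 15*A^2 + 30*A^-2 + 15*A^-6
  A^-4 * (6*d^3) = -6*A^2 - 18*A^-2 - 18*A^-6 - 6*A^-10
  A^-6 * (d^4) = A^2 + 4*A^-2 + 6*A^-6 + 4*A^-10 + A^-14
Summing the groups: <K> = A^10 + 2*A^2 - 2*A^-2 + A^-6 - 2*A^-10 + A^-14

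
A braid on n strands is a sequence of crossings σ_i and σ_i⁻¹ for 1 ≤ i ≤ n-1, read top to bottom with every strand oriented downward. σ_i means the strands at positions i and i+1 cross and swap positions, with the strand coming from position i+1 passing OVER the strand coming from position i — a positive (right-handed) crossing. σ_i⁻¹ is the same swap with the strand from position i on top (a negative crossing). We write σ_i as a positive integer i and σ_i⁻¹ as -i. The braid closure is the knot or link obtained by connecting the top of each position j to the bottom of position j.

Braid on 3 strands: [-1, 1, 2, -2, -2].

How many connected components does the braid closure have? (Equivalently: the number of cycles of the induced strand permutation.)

Track the strand permutation on 3 strands, starting from identity.
  step 1: s1^-1 swaps positions 1,2 -> [2 1 3]
  step 2: s1 swaps positions 1,2 -> [1 2 3]
  step 3: s2 swaps positions 2,3 -> [1 3 2]
  step 4: s2^-1 swaps positions 2,3 -> [1 2 3]
  step 5: s2^-1 swaps positions 2,3 -> [1 3 2]
Final permutation (position -> original strand): [1 3 2]
Closure components = cycle count of this permutation = 2.

Answer: 2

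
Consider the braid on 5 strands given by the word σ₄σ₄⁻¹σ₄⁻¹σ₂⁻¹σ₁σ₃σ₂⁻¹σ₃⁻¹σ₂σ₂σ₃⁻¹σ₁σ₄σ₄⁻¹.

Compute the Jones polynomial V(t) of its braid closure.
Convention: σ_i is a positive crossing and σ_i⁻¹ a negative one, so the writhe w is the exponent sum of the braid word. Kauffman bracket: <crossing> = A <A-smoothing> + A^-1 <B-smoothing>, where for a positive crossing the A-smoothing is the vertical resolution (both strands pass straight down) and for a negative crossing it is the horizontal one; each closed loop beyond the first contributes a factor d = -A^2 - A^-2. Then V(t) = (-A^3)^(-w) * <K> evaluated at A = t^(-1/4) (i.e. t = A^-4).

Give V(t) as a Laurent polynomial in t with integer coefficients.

The presented braid s4 s4^-1 s4^-1 s2^-1 s1 s3 s2^-1 s3^-1 s2 s2 s3^-1 s1 s4 s4^-1 on 5 strands reduces by inverse Markov moves (closure unchanged at each step):
  Deconjugate: the word is γ·β·γ⁻¹ with γ = s4 (prefix) and γ⁻¹ = s4^-1 (suffix); strip both.
  Deconjugate: the word is γ·β·γ⁻¹ with γ = s4^-1 (prefix) and γ⁻¹ = s4 (suffix); strip both.
Reduced to β = s4^-1 s2^-1 s1 s3 s2^-1 s3^-1 s2 s2 s3^-1 s1 on 5 strands, 10 crossings.
Compute on β:
Braid: s4^-1 s2^-1 s1 s3 s2^-1 s3^-1 s2 s2 s3^-1 s1 on 5 strands, 10 crossings.
Writhe w = (#positive) - (#negative) = 5 - 5 = 0.
Enumerate smoothing states for the bracket polynomial. There are 2^10 = 1024 states.
Each crossing splits two ways (0=vertical, 1=horizontal). The state's weight is A^(#A-smoothings - #B-smoothings) * d^(loops - 1).
Tabulate the states by total A-exponent and number of loops L (A-exp: L × count):
  A^10: L=4 ×1
  A^8: L=3 ×9, L=5 ×1
  A^6: L=2 ×27, L=4 ×18
  A^4: L=1 ×28, L=3 ×78, L=5 ×14
  A^2: L=2 ×116, L=4 ×88, L=6 ×6
  A^0: L=1 ×27, L=3 ×178, L=5 ×46, L=7 ×1
  A^-2: L=2 ×78, L=4 ×123, L=6 ×9
  A^-4: L=1 ×6, L=3 ×78, L=5 ×36
  A^-6: L=2 ×11, L=4 ×31, L=6 ×3
  A^-8: L=3 ×6, L=5 ×4
  A^-10: L=4 ×1
Each group contributes A^e * Σ count * d^(L-1):
Powers of d = -A^2 - A^-2: d^2 = A^4 + 2 + A^-4; d^3 = -A^6 - 3*A^2 - 3*A^-2 - A^-6; d^4 = A^8 + 4*A^4 + 6 + 4*A^-4 + A^-8; d^5 = -A^10 - 5*A^6 - 10*A^2 - 10*A^-2 - 5*A^-6 - A^-10; d^6 = A^12 + 6*A^8 + 15*A^4 + 20 + 15*A^-4 + 6*A^-8 + A^-12.
  A^10 * (d^3) = -A^16 - 3*A^12 - 3*A^8 - A^4
  A^8 * (9*d^2 + d^4) = A^16 + 13*A^12 + 24*A^8 + 13*A^4 + 1
  A^6 * (27*d + 18*d^3) = -18*A^12 - 81*A^8 - 81*A^4 - 18
  A^4 * (28 + 78*d^2 + 14*d^4) = 14*A^12 + 134*A^8 + 268*A^4 + 134 + 14*A^-4
  A^2 * (116*d + 88*d^3 + 6*d^5) = -6*A^12 - 118*A^8 - 440*A^4 - 440 - 118*A^-4 - 6*A^-8
  A^0 * (27 + 178*d^2 + 46*d^4 + d^6) = A^12 + 52*A^8 + 377*A^4 + 679 + 377*A^-4 + 52*A^-8 + A^-12
  A^-2 * (78*d + 123*d^3 + 9*d^5) = -9*A^8 - 168*A^4 - 537 - 537*A^-4 - 168*A^-8 - 9*A^-12
  A^-4 * (6 + 78*d^2 + 36*d^4) = 36*A^4 + 222 + 378*A^-4 + 222*A^-8 + 36*A^-12
  A^-6 * (11*d + 31*d^3 + 3*d^5) = -3*A^4 - 46 - 134*A^-4 - 134*A^-8 - 46*A^-12 - 3*A^-16
  A^-8 * (6*d^2 + 4*d^4) = 4 + 22*A^-4 + 36*A^-8 + 22*A^-12 + 4*A^-16
  A^-10 * (d^3) = -A^-4 - 3*A^-8 - 3*A^-12 - A^-16
Summing the groups: <K> = A^12 - A^8 + A^4 - 1 + A^-4 - A^-8 + A^-12
Normalise by the writhe: (-A^3)^(-w) = (-A^3)^(0) = 1, so f(A) = 1 * <K> = A^12 - A^8 + A^4 - 1 + A^-4 - A^-8 + A^-12.
Substitute A = t^(-1/4), i.e. A^e → t^(-e/4): V(t) = t^3 - t^2 + t - 1 + t^-1 - t^-2 + t^-3

Answer: t^3 - t^2 + t - 1 + t^-1 - t^-2 + t^-3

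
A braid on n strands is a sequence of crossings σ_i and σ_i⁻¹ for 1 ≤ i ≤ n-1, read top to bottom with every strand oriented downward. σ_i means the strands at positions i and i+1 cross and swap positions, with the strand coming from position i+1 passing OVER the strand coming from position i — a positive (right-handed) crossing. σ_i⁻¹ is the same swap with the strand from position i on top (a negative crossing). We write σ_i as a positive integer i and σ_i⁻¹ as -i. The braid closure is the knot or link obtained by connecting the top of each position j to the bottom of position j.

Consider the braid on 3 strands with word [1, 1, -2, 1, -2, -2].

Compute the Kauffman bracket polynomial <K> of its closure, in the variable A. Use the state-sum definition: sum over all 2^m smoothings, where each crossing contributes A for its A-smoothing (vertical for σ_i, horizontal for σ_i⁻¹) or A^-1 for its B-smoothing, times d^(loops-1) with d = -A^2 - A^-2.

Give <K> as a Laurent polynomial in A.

Braid: s1 s1 s2^-1 s1 s2^-1 s2^-1 on 3 strands, 6 crossings.
Writhe w = (#positive) - (#negative) = 3 - 3 = 0.
State-sum expansion of <K>. There are 2^6 = 64 states.
Each crossing splits two ways (0=vertical, 1=horizontal). The state's weight is A^(#A-smoothings - #B-smoothings) * d^(loops - 1).
Tabulate the states by total A-exponent and number of loops L (A-exp: L × count):
  A^6: L=4 ×1
  A^4: L=3 ×6
  A^2: L=2 ×14, L=4 ×1
  A^0: L=1 ×13, L=3 ×7
  A^-2: L=2 ×14, L=4 ×1
  A^-4: L=3 ×6
  A^-6: L=4 ×1
Each group contributes A^e * Σ count * d^(L-1):
Powers of d = -A^2 - A^-2: d^2 = A^4 + 2 + A^-4; d^3 = -A^6 - 3*A^2 - 3*A^-2 - A^-6.
  A^6 * (d^3) = -A^12 - 3*A^8 - 3*A^4 - 1
  A^4 * (6*d^2) = 6*A^8 + 12*A^4 + 6
  A^2 * (14*d + d^3) = -A^8 - 17*A^4 - 17 - A^-4
  A^0 * (13 + 7*d^2) = 7*A^4 + 27 + 7*A^-4
  A^-2 * (14*d + d^3) = -A^4 - 17 - 17*A^-4 - A^-8
  A^-4 * (6*d^2) = 6 + 12*A^-4 + 6*A^-8
  A^-6 * (d^3) = -1 - 3*A^-4 - 3*A^-8 - A^-12
Summing the groups: <K> = -A^12 + 2*A^8 - 2*A^4 + 3 - 2*A^-4 + 2*A^-8 - A^-12

Answer: -A^12 + 2*A^8 - 2*A^4 + 3 - 2*A^-4 + 2*A^-8 - A^-12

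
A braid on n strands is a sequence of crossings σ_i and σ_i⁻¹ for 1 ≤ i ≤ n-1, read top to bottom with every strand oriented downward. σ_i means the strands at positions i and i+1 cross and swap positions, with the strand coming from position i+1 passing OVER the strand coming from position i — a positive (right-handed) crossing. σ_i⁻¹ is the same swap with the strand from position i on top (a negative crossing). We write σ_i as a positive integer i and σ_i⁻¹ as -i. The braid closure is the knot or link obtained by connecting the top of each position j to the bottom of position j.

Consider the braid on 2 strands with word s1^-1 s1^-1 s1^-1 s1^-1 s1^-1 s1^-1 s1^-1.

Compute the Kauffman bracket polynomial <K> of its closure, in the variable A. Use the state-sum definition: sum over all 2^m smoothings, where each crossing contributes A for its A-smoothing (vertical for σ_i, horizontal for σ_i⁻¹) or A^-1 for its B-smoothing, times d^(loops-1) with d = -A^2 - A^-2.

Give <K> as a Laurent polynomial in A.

A^19 - A^15 + A^11 - A^7 + A^3 - A^-1 - A^-9

Derivation:
Braid: s1^-1 s1^-1 s1^-1 s1^-1 s1^-1 s1^-1 s1^-1 on 2 strands, 7 crossings.
Writhe w = (#positive) - (#negative) = 0 - 7 = -7.
Enumerate smoothing states for the bracket polynomial. There are 2^7 = 128 states.
Smooth each crossing (0=||, 1=⌣⌢); contribution A^(Σ sign_k(1-2s_k)) * d^(L-1).
Tabulate the states by total A-exponent and number of loops L (A-exp: L × count):
  A^7: L=7 ×1
  A^5: L=6 ×7
  A^3: L=5 ×21
  A^1: L=4 ×35
  A^-1: L=3 ×35
  A^-3: L=2 ×21
  A^-5: L=1 ×7
  A^-7: L=2 ×1
Each group contributes A^e * Σ count * d^(L-1):
Powers of d = -A^2 - A^-2: d^2 = A^4 + 2 + A^-4; d^3 = -A^6 - 3*A^2 - 3*A^-2 - A^-6; d^4 = A^8 + 4*A^4 + 6 + 4*A^-4 + A^-8; d^5 = -A^10 - 5*A^6 - 10*A^2 - 10*A^-2 - 5*A^-6 - A^-10; d^6 = A^12 + 6*A^8 + 15*A^4 + 20 + 15*A^-4 + 6*A^-8 + A^-12.
  A^7 * (d^6) = A^19 + 6*A^15 + 15*A^11 + 20*A^7 + 15*A^3 + 6*A^-1 + A^-5
  A^5 * (7*d^5) = -7*A^15 - 35*A^11 - 70*A^7 - 70*A^3 - 35*A^-1 - 7*A^-5
  A^3 * (21*d^4) = 21*A^11 + 84*A^7 + 126*A^3 + 84*A^-1 + 21*A^-5
  A^1 * (35*d^3) = -35*A^7 - 105*A^3 - 105*A^-1 - 35*A^-5
  A^-1 * (35*d^2) = 35*A^3 + 70*A^-1 + 35*A^-5
  A^-3 * (21*d) = -21*A^-1 - 21*A^-5
  A^-5 * (7) = 7*A^-5
  A^-7 * (d) = -A^-5 - A^-9
Summing the groups: <K> = A^19 - A^15 + A^11 - A^7 + A^3 - A^-1 - A^-9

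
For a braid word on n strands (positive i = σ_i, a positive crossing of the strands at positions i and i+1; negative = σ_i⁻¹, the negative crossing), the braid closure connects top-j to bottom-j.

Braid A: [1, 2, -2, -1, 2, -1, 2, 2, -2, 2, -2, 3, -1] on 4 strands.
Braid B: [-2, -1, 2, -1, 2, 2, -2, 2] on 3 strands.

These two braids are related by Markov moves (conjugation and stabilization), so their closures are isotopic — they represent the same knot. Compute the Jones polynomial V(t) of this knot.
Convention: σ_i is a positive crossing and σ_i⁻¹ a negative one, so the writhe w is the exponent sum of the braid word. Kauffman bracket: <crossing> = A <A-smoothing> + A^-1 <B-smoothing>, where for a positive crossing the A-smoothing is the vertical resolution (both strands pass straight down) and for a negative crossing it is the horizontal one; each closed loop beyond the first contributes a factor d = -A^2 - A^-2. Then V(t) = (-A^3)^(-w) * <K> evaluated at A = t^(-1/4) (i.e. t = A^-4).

t^2 - t + 1 - t^-1 + t^-2

Derivation:
Markov-equivalent braids have isotopic closures, hence identical knot invariants. Strip the Markov moves from each word to reach a common short braid β, then compute V(t) once on β.
Braid A: s1 s2 s2^-1 s1^-1 s2 s1^-1 s2 s2 s2^-1 s2 s2^-1 s3 s1^-1 on 4 strands reduces by inverse Markov moves (closure unchanged at each step):
  Deconjugate: the word is γ·β·γ⁻¹ with γ = s1 (prefix) and γ⁻¹ = s1^-1 (suffix); strip both.
  Destabilize: the word has the form β·s3 where s3 occurs only as the final letter (β ∈ B_3); drop it and the last strand → 3 strands.
  Deconjugate: the word is γ·β·γ⁻¹ with γ = s2 s2^-1 (prefix) and γ⁻¹ = s2 s2^-1 (suffix); strip both.
Reduced to β = s1^-1 s2 s1^-1 s2 s2 s2^-1 on 3 strands, 6 crossings.
Braid B: s2^-1 s1^-1 s2 s1^-1 s2 s2 s2^-1 s2 on 3 strands reduces by inverse Markov moves (closure unchanged at each step):
  Deconjugate: the word is γ·β·γ⁻¹ with γ = s2^-1 (prefix) and γ⁻¹ = s2 (suffix); strip both.
Reduced to β = s1^-1 s2 s1^-1 s2 s2 s2^-1 on 3 strands, 6 crossings.
Both give the same β = s1^-1 s2 s1^-1 s2 s2 s2^-1 on 3 strands, so one state sum suffices:
First cancel adjacent σ_i σ_i⁻¹ pairs (Reidemeister II — same braid, same closure): s1^-1 s2 s1^-1 s2 s2 s2^-1 → s1^-1 s2 s1^-1 s2.
Braid: s1^-1 s2 s1^-1 s2 on 3 strands, 4 crossings.
Writhe w = (#positive) - (#negative) = 2 - 2 = 0.
Enumerate smoothing states for the bracket polynomial. There are 2^4 = 16 states.
Smooth each crossing (0=||, 1=⌣⌢); contribution A^(Σ sign_k(1-2s_k)) * d^(L-1).
  state 0000: A-exp=+0, loops=3, term = A^0 * d^2
  state 0001: A-exp=-2, loops=2, term = A^-2 * d^1
  state 0010: A-exp=+2, loops=2, term = A^2 * d^1
  state 0011: A-exp=+0, loops=1, term = A^0 * d^0
  state 0100: A-exp=-2, loops=2, term = A^-2 * d^1
  state 0101: A-exp=-4, loops=3, term = A^-4 * d^2
  state 0110: A-exp=+0, loops=1, term = A^0 * d^0
  state 0111: A-exp=-2, loops=2, term = A^-2 * d^1
  state 1000: A-exp=+2, loops=2, term = A^2 * d^1
  state 1001: A-exp=+0, loops=1, term = A^0 * d^0
  state 1010: A-exp=+4, loops=3, term = A^4 * d^2
  state 1011: A-exp=+2, loops=2, term = A^2 * d^1
  state 1100: A-exp=+0, loops=1, term = A^0 * d^0
  state 1101: A-exp=-2, loops=2, term = A^-2 * d^1
  state 1110: A-exp=+2, loops=2, term = A^2 * d^1
  state 1111: A-exp=+0, loops=1, term = A^0 * d^0
Collect the terms by A-exponent (count of states per loop number):
Powers of d = -A^2 - A^-2: d^2 = A^4 + 2 + A^-4.
  A^4 * (d^2) = A^8 + 2*A^4 + 1
  A^2 * (4*d) = -4*A^4 - 4
  A^0 * (5 + d^2) = A^4 + 7 + A^-4
  A^-2 * (4*d) = -4 - 4*A^-4
  A^-4 * (d^2) = 1 + 2*A^-4 + A^-8
Summing the groups: <K> = A^8 - A^4 + 1 - A^-4 + A^-8
Normalise by the writhe: (-A^3)^(-w) = (-A^3)^(0) = 1, so f(A) = 1 * <K> = A^8 - A^4 + 1 - A^-4 + A^-8.
Substitute A = t^(-1/4), i.e. A^e → t^(-e/4): V(t) = t^2 - t + 1 - t^-1 + t^-2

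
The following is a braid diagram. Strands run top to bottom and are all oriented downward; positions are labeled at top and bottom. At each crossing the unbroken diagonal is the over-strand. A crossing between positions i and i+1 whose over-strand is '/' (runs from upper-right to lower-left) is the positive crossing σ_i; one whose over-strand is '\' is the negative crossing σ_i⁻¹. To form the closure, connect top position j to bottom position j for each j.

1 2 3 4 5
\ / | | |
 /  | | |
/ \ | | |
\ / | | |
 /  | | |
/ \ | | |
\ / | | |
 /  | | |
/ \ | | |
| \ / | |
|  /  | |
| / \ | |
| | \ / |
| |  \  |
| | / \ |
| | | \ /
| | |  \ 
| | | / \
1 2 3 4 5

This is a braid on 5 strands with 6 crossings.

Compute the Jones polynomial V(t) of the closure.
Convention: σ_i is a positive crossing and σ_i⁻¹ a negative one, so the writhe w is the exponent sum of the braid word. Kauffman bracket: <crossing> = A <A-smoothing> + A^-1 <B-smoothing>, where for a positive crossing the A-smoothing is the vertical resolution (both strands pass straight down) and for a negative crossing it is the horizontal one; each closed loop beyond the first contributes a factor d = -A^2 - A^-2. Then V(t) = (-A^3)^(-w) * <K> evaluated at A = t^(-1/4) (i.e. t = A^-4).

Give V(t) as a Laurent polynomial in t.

-t^4 + t^3 + t

Derivation:
Reading the diagram top to bottom ('/'-over between positions i,i+1 = s_i, '\'-over = s_i^-1): braid word = s1 s1 s1 s2 s3^-1 s4^-1.
The presented braid s1 s1 s1 s2 s3^-1 s4^-1 on 5 strands reduces by inverse Markov moves (closure unchanged at each step):
  Destabilize: the word has the form β·s4^-1 where s4^-1 occurs only as the final letter (β ∈ B_4); drop it and the last strand → 4 strands.
  Destabilize: the word has the form β·s3^-1 where s3^-1 occurs only as the final letter (β ∈ B_3); drop it and the last strand → 3 strands.
  Destabilize: the word has the form β·s2 where s2 occurs only as the final letter (β ∈ B_2); drop it and the last strand → 2 strands.
Reduced to β = s1 s1 s1 on 2 strands, 3 crossings.
Compute on β:
Braid: s1 s1 s1 on 2 strands, 3 crossings.
Writhe w = (#positive) - (#negative) = 3 - 0 = 3.
Computing the Kauffman bracket via state sum. There are 2^3 = 8 states.
For each crossing: s=0 is the vertical smoothing, s=1 horizontal. Crossing k contributes A^(sign_k * (1 - 2*s_k)); loop factor d = -A^2 - A^-2.
  state 000: A-exp=+3, loops=2, term = A^3 * d^1
  state 001: A-exp=+1, loops=1, term = A^1 * d^0
  state 010: A-exp=+1, loops=1, term = A^1 * d^0
  state 011: A-exp=-1, loops=2, term = A^-1 * d^1
  state 100: A-exp=+1, loops=1, term = A^1 * d^0
  state 101: A-exp=-1, loops=2, term = A^-1 * d^1
  state 110: A-exp=-1, loops=2, term = A^-1 * d^1
  state 111: A-exp=-3, loops=3, term = A^-3 * d^2
Collect the terms by A-exponent (count of states per loop number):
Powers of d = -A^2 - A^-2: d^2 = A^4 + 2 + A^-4.
  A^3 * (d) = -A^5 - A
  A^1 * (3) = 3*A
  A^-1 * (3*d) = -3*A - 3*A^-3
  A^-3 * (d^2) = A + 2*A^-3 + A^-7
Summing the groups: <K> = -A^5 - A^-3 + A^-7
Normalise by the writhe: (-A^3)^(-w) = (-A^3)^(-3) = -A^-9, so f(A) = -A^-9 * <K> = A^-4 + A^-12 - A^-16.
Substitute A = t^(-1/4), i.e. A^e → t^(-e/4): V(t) = -t^4 + t^3 + t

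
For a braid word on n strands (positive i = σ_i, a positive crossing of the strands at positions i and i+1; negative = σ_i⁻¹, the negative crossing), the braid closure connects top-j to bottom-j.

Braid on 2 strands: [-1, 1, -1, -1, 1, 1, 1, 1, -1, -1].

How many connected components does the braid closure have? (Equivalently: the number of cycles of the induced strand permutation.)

Track the strand permutation on 2 strands, starting from identity.
  step 1: s1^-1 swaps positions 1,2 -> [2 1]
  step 2: s1 swaps positions 1,2 -> [1 2]
  step 3: s1^-1 swaps positions 1,2 -> [2 1]
  step 4: s1^-1 swaps positions 1,2 -> [1 2]
  step 5: s1 swaps positions 1,2 -> [2 1]
  step 6: s1 swaps positions 1,2 -> [1 2]
  step 7: s1 swaps positions 1,2 -> [2 1]
  step 8: s1 swaps positions 1,2 -> [1 2]
  step 9: s1^-1 swaps positions 1,2 -> [2 1]
  step 10: s1^-1 swaps positions 1,2 -> [1 2]
Final permutation (position -> original strand): [1 2]
Closure components = cycle count of this permutation = 2.

Answer: 2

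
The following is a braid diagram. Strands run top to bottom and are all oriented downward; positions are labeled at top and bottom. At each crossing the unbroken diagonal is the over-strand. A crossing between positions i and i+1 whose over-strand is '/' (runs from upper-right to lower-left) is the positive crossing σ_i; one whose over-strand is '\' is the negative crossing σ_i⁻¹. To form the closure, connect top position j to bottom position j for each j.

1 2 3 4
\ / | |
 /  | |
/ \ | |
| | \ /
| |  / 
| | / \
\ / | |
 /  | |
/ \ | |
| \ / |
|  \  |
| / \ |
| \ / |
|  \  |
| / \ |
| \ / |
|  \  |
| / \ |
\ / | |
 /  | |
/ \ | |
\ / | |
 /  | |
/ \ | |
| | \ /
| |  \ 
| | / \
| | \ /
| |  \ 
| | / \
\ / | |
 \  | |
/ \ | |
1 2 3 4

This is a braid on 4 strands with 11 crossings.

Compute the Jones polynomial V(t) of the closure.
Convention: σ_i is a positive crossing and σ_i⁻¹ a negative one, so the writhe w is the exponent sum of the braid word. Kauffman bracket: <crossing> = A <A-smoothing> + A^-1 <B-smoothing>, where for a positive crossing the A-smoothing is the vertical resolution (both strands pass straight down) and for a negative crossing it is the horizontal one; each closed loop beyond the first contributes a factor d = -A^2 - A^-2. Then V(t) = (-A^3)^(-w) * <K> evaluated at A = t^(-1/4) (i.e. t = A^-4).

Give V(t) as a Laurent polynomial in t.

Reading the diagram top to bottom ('/'-over between positions i,i+1 = s_i, '\'-over = s_i^-1): braid word = s1 s3 s1 s2^-1 s2^-1 s2^-1 s1 s1 s3^-1 s3^-1 s1^-1.
The presented braid s1 s3 s1 s2^-1 s2^-1 s2^-1 s1 s1 s3^-1 s3^-1 s1^-1 on 4 strands reduces by inverse Markov moves (closure unchanged at each step):
  Deconjugate: the word is γ·β·γ⁻¹ with γ = s1 s3 (prefix) and γ⁻¹ = s3^-1 s1^-1 (suffix); strip both.
  Destabilize: the word has the form β·s3^-1 where s3^-1 occurs only as the final letter (β ∈ B_3); drop it and the last strand → 3 strands.
Reduced to β = s1 s2^-1 s2^-1 s2^-1 s1 s1 on 3 strands, 6 crossings.
Compute on β:
Braid: s1 s2^-1 s2^-1 s2^-1 s1 s1 on 3 strands, 6 crossings.
Writhe w = (#positive) - (#negative) = 3 - 3 = 0.
Computing the Kauffman bracket via state sum. There are 2^6 = 64 states.
For each crossing: s=0 is the vertical smoothing, s=1 horizontal. Crossing k contributes A^(sign_k * (1 - 2*s_k)); loop factor d = -A^2 - A^-2.
Tabulate the states by total A-exponent and number of loops L (A-exp: L × count):
  A^6: L=4 ×1
  A^4: L=3 ×6
  A^2: L=2 ×12, L=4 ×3
  A^0: L=1 ×9, L=3 ×10, L=5 ×1
  A^-2: L=2 ×12, L=4 ×3
  A^-4: L=3 ×6
  A^-6: L=4 ×1
Each group contributes A^e * Σ count * d^(L-1):
Powers of d = -A^2 - A^-2: d^2 = A^4 + 2 + A^-4; d^3 = -A^6 - 3*A^2 - 3*A^-2 - A^-6; d^4 = A^8 + 4*A^4 + 6 + 4*A^-4 + A^-8.
  A^6 * (d^3) = -A^12 - 3*A^8 - 3*A^4 - 1
  A^4 * (6*d^2) = 6*A^8 + 12*A^4 + 6
  A^2 * (12*d + 3*d^3) = -3*A^8 - 21*A^4 - 21 - 3*A^-4
  A^0 * (9 + 10*d^2 + d^4) = A^8 + 14*A^4 + 35 + 14*A^-4 + A^-8
  A^-2 * (12*d + 3*d^3) = -3*A^4 - 21 - 21*A^-4 - 3*A^-8
  A^-4 * (6*d^2) = 6 + 12*A^-4 + 6*A^-8
  A^-6 * (d^3) = -1 - 3*A^-4 - 3*A^-8 - A^-12
Summing the groups: <K> = -A^12 + A^8 - A^4 + 3 - A^-4 + A^-8 - A^-12
Normalise by the writhe: (-A^3)^(-w) = (-A^3)^(0) = 1, so f(A) = 1 * <K> = -A^12 + A^8 - A^4 + 3 - A^-4 + A^-8 - A^-12.
Substitute A = t^(-1/4), i.e. A^e → t^(-e/4): V(t) = -t^3 + t^2 - t + 3 - t^-1 + t^-2 - t^-3

Answer: -t^3 + t^2 - t + 3 - t^-1 + t^-2 - t^-3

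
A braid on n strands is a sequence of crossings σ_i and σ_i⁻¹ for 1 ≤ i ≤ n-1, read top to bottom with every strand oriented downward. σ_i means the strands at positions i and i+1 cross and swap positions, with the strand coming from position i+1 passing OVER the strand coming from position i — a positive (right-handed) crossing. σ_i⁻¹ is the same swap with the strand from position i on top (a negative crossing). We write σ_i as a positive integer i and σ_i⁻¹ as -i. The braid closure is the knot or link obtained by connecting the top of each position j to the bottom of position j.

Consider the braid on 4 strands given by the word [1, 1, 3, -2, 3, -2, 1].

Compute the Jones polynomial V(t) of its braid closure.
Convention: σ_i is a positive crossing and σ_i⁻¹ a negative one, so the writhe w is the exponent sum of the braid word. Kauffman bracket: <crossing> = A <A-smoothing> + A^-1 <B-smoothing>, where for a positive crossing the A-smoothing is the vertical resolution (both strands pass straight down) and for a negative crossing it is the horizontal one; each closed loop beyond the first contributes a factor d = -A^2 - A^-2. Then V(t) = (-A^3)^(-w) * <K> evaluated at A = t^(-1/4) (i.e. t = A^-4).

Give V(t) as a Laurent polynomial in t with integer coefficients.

-t^6 + 2*t^5 - 2*t^4 + 3*t^3 - 3*t^2 + 2*t - 1 + t^-1

Derivation:
Braid: s1 s1 s3 s2^-1 s3 s2^-1 s1 on 4 strands, 7 crossings.
Writhe w = (#positive) - (#negative) = 5 - 2 = 3.
Computing the Kauffman bracket via state sum. There are 2^7 = 128 states.
Each crossing splits two ways (0=vertical, 1=horizontal). The state's weight is A^(#A-smoothings - #B-smoothings) * d^(loops - 1).
Tabulate the states by total A-exponent and number of loops L (A-exp: L × count):
  A^7: L=4 ×1
  A^5: L=3 ×7
  A^3: L=2 ×17, L=4 ×4
  A^1: L=1 ×15, L=3 ×19, L=5 ×1
  A^-1: L=2 ×27, L=4 ×8
  A^-3: L=3 ×20, L=5 ×1
  A^-5: L=4 ×7
  A^-7: L=5 ×1
Each group contributes A^e * Σ count * d^(L-1):
Powers of d = -A^2 - A^-2: d^2 = A^4 + 2 + A^-4; d^3 = -A^6 - 3*A^2 - 3*A^-2 - A^-6; d^4 = A^8 + 4*A^4 + 6 + 4*A^-4 + A^-8.
  A^7 * (d^3) = -A^13 - 3*A^9 - 3*A^5 - A
  A^5 * (7*d^2) = 7*A^9 + 14*A^5 + 7*A
  A^3 * (17*d + 4*d^3) = -4*A^9 - 29*A^5 - 29*A - 4*A^-3
  A^1 * (15 + 19*d^2 + d^4) = A^9 + 23*A^5 + 59*A + 23*A^-3 + A^-7
  A^-1 * (27*d + 8*d^3) = -8*A^5 - 51*A - 51*A^-3 - 8*A^-7
  A^-3 * (20*d^2 + d^4) = A^5 + 24*A + 46*A^-3 + 24*A^-7 + A^-11
  A^-5 * (7*d^3) = -7*A - 21*A^-3 - 21*A^-7 - 7*A^-11
  A^-7 * (d^4) = A + 4*A^-3 + 6*A^-7 + 4*A^-11 + A^-15
Summing the groups: <K> = -A^13 + A^9 - 2*A^5 + 3*A - 3*A^-3 + 2*A^-7 - 2*A^-11 + A^-15
Normalise by the writhe: (-A^3)^(-w) = (-A^3)^(-3) = -A^-9, so f(A) = -A^-9 * <K> = A^4 - 1 + 2*A^-4 - 3*A^-8 + 3*A^-12 - 2*A^-16 + 2*A^-20 - A^-24.
Substitute A = t^(-1/4), i.e. A^e → t^(-e/4): V(t) = -t^6 + 2*t^5 - 2*t^4 + 3*t^3 - 3*t^2 + 2*t - 1 + t^-1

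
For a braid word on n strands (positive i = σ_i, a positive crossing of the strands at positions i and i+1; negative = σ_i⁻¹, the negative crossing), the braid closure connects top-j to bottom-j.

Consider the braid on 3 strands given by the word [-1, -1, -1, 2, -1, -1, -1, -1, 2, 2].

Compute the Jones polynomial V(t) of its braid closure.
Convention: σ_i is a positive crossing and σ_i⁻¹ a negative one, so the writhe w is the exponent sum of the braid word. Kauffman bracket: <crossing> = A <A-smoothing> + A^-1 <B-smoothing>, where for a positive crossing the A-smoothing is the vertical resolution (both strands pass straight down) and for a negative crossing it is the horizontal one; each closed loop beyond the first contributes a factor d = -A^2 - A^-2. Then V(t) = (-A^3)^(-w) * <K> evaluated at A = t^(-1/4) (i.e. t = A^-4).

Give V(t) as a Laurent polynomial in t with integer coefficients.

-t + 2 - 3*t^-1 + 6*t^-2 - 6*t^-3 + 7*t^-4 - 7*t^-5 + 6*t^-6 - 4*t^-7 + 2*t^-8 - t^-9

Derivation:
Braid: s1^-1 s1^-1 s1^-1 s2 s1^-1 s1^-1 s1^-1 s1^-1 s2 s2 on 3 strands, 10 crossings.
Writhe w = (#positive) - (#negative) = 3 - 7 = -4.
State-sum expansion of <K>. There are 2^10 = 1024 states.
Each crossing splits two ways (0=vertical, 1=horizontal). The state's weight is A^(#A-smoothings - #B-smoothings) * d^(loops - 1).
Tabulate the states by total A-exponent and number of loops L (A-exp: L × count):
  A^10: L=8 ×1
  A^8: L=7 ×10
  A^6: L=6 ×44, L=8 ×1
  A^4: L=5 ×112, L=7 ×8
  A^2: L=4 ×182, L=6 ×28
  A^0: L=3 ×194, L=5 ×58
  A^-2: L=2 ×130, L=4 ×79, L=6 ×1
  A^-4: L=1 ×45, L=3 ×70, L=5 ×5
  A^-6: L=2 ×36, L=4 ×9
  A^-8: L=3 ×10
  A^-10: L=4 ×1
Each group contributes A^e * Σ count * d^(L-1):
Powers of d = -A^2 - A^-2: d^2 = A^4 + 2 + A^-4; d^3 = -A^6 - 3*A^2 - 3*A^-2 - A^-6; d^4 = A^8 + 4*A^4 + 6 + 4*A^-4 + A^-8; d^5 = -A^10 - 5*A^6 - 10*A^2 - 10*A^-2 - 5*A^-6 - A^-10; d^6 = A^12 + 6*A^8 + 15*A^4 + 20 + 15*A^-4 + 6*A^-8 + A^-12; d^7 = -A^14 - 7*A^10 - 21*A^6 - 35*A^2 - 35*A^-2 - 21*A^-6 - 7*A^-10 - A^-14.
  A^10 * (d^7) = -A^24 - 7*A^20 - 21*A^16 - 35*A^12 - 35*A^8 - 21*A^4 - 7 - A^-4
  A^8 * (10*d^6) = 10*A^20 + 60*A^16 + 150*A^12 + 200*A^8 + 150*A^4 + 60 + 10*A^-4
  A^6 * (44*d^5 + d^7) = -A^20 - 51*A^16 - 241*A^12 - 475*A^8 - 475*A^4 - 241 - 51*A^-4 - A^-8
  A^4 * (112*d^4 + 8*d^6) = 8*A^16 + 160*A^12 + 568*A^8 + 832*A^4 + 568 + 160*A^-4 + 8*A^-8
  A^2 * (182*d^3 + 28*d^5) = -28*A^12 - 322*A^8 - 826*A^4 - 826 - 322*A^-4 - 28*A^-8
  A^0 * (194*d^2 + 58*d^4) = 58*A^8 + 426*A^4 + 736 + 426*A^-4 + 58*A^-8
  A^-2 * (130*d + 79*d^3 + d^5) = -A^8 - 84*A^4 - 377 - 377*A^-4 - 84*A^-8 - A^-12
  A^-4 * (45 + 70*d^2 + 5*d^4) = 5*A^4 + 90 + 215*A^-4 + 90*A^-8 + 5*A^-12
  A^-6 * (36*d + 9*d^3) = -9 - 63*A^-4 - 63*A^-8 - 9*A^-12
  A^-8 * (10*d^2) = 10*A^-4 + 20*A^-8 + 10*A^-12
  A^-10 * (d^3) = -A^-4 - 3*A^-8 - 3*A^-12 - A^-16
Summing the groups: <K> = -A^24 + 2*A^20 - 4*A^16 + 6*A^12 - 7*A^8 + 7*A^4 - 6 + 6*A^-4 - 3*A^-8 + 2*A^-12 - A^-16
Normalise by the writhe: (-A^3)^(-w) = (-A^3)^(4) = A^12, so f(A) = A^12 * <K> = -A^36 + 2*A^32 - 4*A^28 + 6*A^24 - 7*A^20 + 7*A^16 - 6*A^12 + 6*A^8 - 3*A^4 + 2 - A^-4.
Substitute A = t^(-1/4), i.e. A^e → t^(-e/4): V(t) = -t + 2 - 3*t^-1 + 6*t^-2 - 6*t^-3 + 7*t^-4 - 7*t^-5 + 6*t^-6 - 4*t^-7 + 2*t^-8 - t^-9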